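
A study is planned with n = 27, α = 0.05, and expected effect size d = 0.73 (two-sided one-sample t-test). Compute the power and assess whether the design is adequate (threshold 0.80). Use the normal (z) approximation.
Power ≈ 0.97; the study is adequately powered (power ≥ 0.80)

Power calculation (one-sample t-test, normal approximation):
z_β = d · √n - z_{α/2}
z_β = 0.73 · √27 - 1.960
z_β = 0.73 · 5.196 - 1.960
z_β = 1.833

Power = Φ(z_β) = Φ(1.833) ≈ 0.967

Effect size d = 0.73 is medium by Cohen's convention (0.2/0.5/0.8).

Threshold: power ≥ 0.80 is conventionally adequate.
Power ≈ 0.97 → the study is adequately powered (power ≥ 0.80).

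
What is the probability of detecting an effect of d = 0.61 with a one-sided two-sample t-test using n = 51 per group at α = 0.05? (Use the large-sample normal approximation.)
Power ≈ 0.92

Power calculation (two-sample t-test, normal approximation):
z_β = d · √(n/2) - z_α
z_β = 0.61 · √(51/2) - 1.645
z_β = 0.61 · 5.050 - 1.645
z_β = 1.435

Power = Φ(z_β) = Φ(1.435) ≈ 0.924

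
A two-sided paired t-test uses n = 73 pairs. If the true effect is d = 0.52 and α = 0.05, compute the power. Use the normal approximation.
Power ≈ 0.99

Power calculation (paired t-test, normal approximation):
z_β = d · √n - z_{α/2}
z_β = 0.52 · √73 - 1.960
z_β = 0.52 · 8.544 - 1.960
z_β = 2.483

Power = Φ(z_β) = Φ(2.483) ≈ 0.993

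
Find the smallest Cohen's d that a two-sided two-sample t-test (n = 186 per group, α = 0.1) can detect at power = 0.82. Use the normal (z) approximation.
d ≈ 0.27

Minimum detectable effect (two-sample t-test, normal approximation):
d = (z_{α/2} + z_β) / √(n/2)
d = (1.645 + 0.915) / √(186/2)
d = 2.560 / 9.644
d ≈ 0.27

By Cohen's convention (0.2 small / 0.5 medium / 0.8 large): small effect.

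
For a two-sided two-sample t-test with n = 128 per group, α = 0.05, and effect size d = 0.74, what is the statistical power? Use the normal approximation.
Power ≈ 1.00

Power calculation (two-sample t-test, normal approximation):
z_β = d · √(n/2) - z_{α/2}
z_β = 0.74 · √(128/2) - 1.960
z_β = 0.74 · 8.000 - 1.960
z_β = 3.960

Power = Φ(z_β) = Φ(3.960) ≈ 1.000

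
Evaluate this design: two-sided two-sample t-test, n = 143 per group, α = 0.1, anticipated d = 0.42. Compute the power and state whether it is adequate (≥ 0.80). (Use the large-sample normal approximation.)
Power ≈ 0.97; the study is adequately powered (power ≥ 0.80)

Power calculation (two-sample t-test, normal approximation):
z_β = d · √(n/2) - z_{α/2}
z_β = 0.42 · √(143/2) - 1.645
z_β = 0.42 · 8.456 - 1.645
z_β = 1.907

Power = Φ(z_β) = Φ(1.907) ≈ 0.972

Effect size d = 0.42 is small by Cohen's convention (0.2/0.5/0.8).

Threshold: power ≥ 0.80 is conventionally adequate.
Power ≈ 0.97 → the study is adequately powered (power ≥ 0.80).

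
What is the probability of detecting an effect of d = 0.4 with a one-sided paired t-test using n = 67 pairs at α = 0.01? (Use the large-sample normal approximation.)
Power ≈ 0.83

Power calculation (paired t-test, normal approximation):
z_β = d · √n - z_α
z_β = 0.4 · √67 - 2.326
z_β = 0.4 · 8.185 - 2.326
z_β = 0.948

Power = Φ(z_β) = Φ(0.948) ≈ 0.828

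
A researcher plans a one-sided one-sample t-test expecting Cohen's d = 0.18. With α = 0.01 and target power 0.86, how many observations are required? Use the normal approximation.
n = 359

Sample size formula (one-sample t-test, normal approximation):
n = ((z_α + z_β) / d)²

z_α = 2.326 (for α = 0.01, one-sided)
z_β = 1.080 (for power = 0.86)
d = 0.18

n = ((2.326 + 1.080) / 0.18)²
n = (18.922)²
n ≈ 358.04
Round up to the next whole number: n = 359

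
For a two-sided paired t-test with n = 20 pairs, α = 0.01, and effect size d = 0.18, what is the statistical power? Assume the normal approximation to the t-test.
Power ≈ 0.04

Power calculation (paired t-test, normal approximation):
z_β = d · √n - z_{α/2}
z_β = 0.18 · √20 - 2.576
z_β = 0.18 · 4.472 - 2.576
z_β = -1.771

Power = Φ(z_β) = Φ(-1.771) ≈ 0.038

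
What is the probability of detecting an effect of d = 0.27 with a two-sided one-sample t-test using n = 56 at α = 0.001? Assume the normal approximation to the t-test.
Power ≈ 0.10

Power calculation (one-sample t-test, normal approximation):
z_β = d · √n - z_{α/2}
z_β = 0.27 · √56 - 3.291
z_β = 0.27 · 7.483 - 3.291
z_β = -1.270

Power = Φ(z_β) = Φ(-1.270) ≈ 0.102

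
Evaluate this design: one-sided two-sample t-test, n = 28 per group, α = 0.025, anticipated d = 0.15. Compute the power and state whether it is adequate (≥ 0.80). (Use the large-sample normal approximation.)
Power ≈ 0.08; the study is underpowered (power < 0.80)

Power calculation (two-sample t-test, normal approximation):
z_β = d · √(n/2) - z_α
z_β = 0.15 · √(28/2) - 1.960
z_β = 0.15 · 3.742 - 1.960
z_β = -1.399

Power = Φ(z_β) = Φ(-1.399) ≈ 0.081

Effect size d = 0.15 is very small by Cohen's convention (0.2/0.5/0.8).

Threshold: power ≥ 0.80 is conventionally adequate.
Power ≈ 0.08 → the study is underpowered (power < 0.80).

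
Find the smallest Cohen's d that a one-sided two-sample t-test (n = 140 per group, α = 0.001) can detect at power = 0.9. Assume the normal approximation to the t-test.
d ≈ 0.52

Minimum detectable effect (two-sample t-test, normal approximation):
d = (z_α + z_β) / √(n/2)
d = (3.090 + 1.282) / √(140/2)
d = 4.372 / 8.367
d ≈ 0.52

By Cohen's convention (0.2 small / 0.5 medium / 0.8 large): medium effect.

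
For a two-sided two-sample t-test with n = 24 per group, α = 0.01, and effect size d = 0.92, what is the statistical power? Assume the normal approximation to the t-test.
Power ≈ 0.73

Power calculation (two-sample t-test, normal approximation):
z_β = d · √(n/2) - z_{α/2}
z_β = 0.92 · √(24/2) - 2.576
z_β = 0.92 · 3.464 - 2.576
z_β = 0.611

Power = Φ(z_β) = Φ(0.611) ≈ 0.729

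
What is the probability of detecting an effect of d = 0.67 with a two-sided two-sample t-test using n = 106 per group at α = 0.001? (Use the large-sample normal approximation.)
Power ≈ 0.94

Power calculation (two-sample t-test, normal approximation):
z_β = d · √(n/2) - z_{α/2}
z_β = 0.67 · √(106/2) - 3.291
z_β = 0.67 · 7.280 - 3.291
z_β = 1.587

Power = Φ(z_β) = Φ(1.587) ≈ 0.944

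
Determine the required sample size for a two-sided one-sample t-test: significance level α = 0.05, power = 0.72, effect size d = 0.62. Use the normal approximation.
n = 17

Sample size formula (one-sample t-test, normal approximation):
n = ((z_{α/2} + z_β) / d)²

z_{α/2} = 1.960 (for α = 0.05, two-sided)
z_β = 0.583 (for power = 0.72)
d = 0.62

n = ((1.960 + 0.583) / 0.62)²
n = (4.102)²
n ≈ 16.83
Round up to the next whole number: n = 17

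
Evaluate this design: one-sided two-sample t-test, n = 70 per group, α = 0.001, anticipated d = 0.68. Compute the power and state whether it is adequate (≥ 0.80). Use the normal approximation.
Power ≈ 0.82; the study is adequately powered (power ≥ 0.80)

Power calculation (two-sample t-test, normal approximation):
z_β = d · √(n/2) - z_α
z_β = 0.68 · √(70/2) - 3.090
z_β = 0.68 · 5.916 - 3.090
z_β = 0.933

Power = Φ(z_β) = Φ(0.933) ≈ 0.825

Effect size d = 0.68 is medium by Cohen's convention (0.2/0.5/0.8).

Threshold: power ≥ 0.80 is conventionally adequate.
Power ≈ 0.82 → the study is adequately powered (power ≥ 0.80).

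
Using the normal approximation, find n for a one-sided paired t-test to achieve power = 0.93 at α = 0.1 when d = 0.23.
n = 144 pairs

Sample size formula (paired t-test, normal approximation):
n = ((z_α + z_β) / d)²

z_α = 1.282 (for α = 0.1, one-sided)
z_β = 1.476 (for power = 0.93)
d = 0.23

n = ((1.282 + 1.476) / 0.23)²
n = (11.991)²
n ≈ 143.78
Round up to the next whole number: n = 144 pairs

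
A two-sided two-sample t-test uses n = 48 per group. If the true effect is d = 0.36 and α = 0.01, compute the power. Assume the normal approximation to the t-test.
Power ≈ 0.21

Power calculation (two-sample t-test, normal approximation):
z_β = d · √(n/2) - z_{α/2}
z_β = 0.36 · √(48/2) - 2.576
z_β = 0.36 · 4.899 - 2.576
z_β = -0.812

Power = Φ(z_β) = Φ(-0.812) ≈ 0.208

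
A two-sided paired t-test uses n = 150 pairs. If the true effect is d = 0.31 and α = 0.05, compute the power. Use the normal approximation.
Power ≈ 0.97

Power calculation (paired t-test, normal approximation):
z_β = d · √n - z_{α/2}
z_β = 0.31 · √150 - 1.960
z_β = 0.31 · 12.247 - 1.960
z_β = 1.837

Power = Φ(z_β) = Φ(1.837) ≈ 0.967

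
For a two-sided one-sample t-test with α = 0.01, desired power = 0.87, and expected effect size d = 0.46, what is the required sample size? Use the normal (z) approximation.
n = 65

Sample size formula (one-sample t-test, normal approximation):
n = ((z_{α/2} + z_β) / d)²

z_{α/2} = 2.576 (for α = 0.01, two-sided)
z_β = 1.126 (for power = 0.87)
d = 0.46

n = ((2.576 + 1.126) / 0.46)²
n = (8.048)²
n ≈ 64.77
Round up to the next whole number: n = 65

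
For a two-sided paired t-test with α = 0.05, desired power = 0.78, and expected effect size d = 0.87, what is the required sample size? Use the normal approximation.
n = 10 pairs

Sample size formula (paired t-test, normal approximation):
n = ((z_{α/2} + z_β) / d)²

z_{α/2} = 1.960 (for α = 0.05, two-sided)
z_β = 0.772 (for power = 0.78)
d = 0.87

n = ((1.960 + 0.772) / 0.87)²
n = (3.140)²
n ≈ 9.86
Round up to the next whole number: n = 10 pairs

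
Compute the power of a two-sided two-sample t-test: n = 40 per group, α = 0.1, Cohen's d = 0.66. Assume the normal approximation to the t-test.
Power ≈ 0.90

Power calculation (two-sample t-test, normal approximation):
z_β = d · √(n/2) - z_{α/2}
z_β = 0.66 · √(40/2) - 1.645
z_β = 0.66 · 4.472 - 1.645
z_β = 1.307

Power = Φ(z_β) = Φ(1.307) ≈ 0.904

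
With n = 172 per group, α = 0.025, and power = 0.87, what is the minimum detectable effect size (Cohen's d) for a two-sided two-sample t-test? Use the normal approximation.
d ≈ 0.36

Minimum detectable effect (two-sample t-test, normal approximation):
d = (z_{α/2} + z_β) / √(n/2)
d = (2.241 + 1.126) / √(172/2)
d = 3.368 / 9.274
d ≈ 0.36

By Cohen's convention (0.2 small / 0.5 medium / 0.8 large): small effect.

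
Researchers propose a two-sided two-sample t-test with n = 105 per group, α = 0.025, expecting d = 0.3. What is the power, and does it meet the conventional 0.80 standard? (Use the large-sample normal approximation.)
Power ≈ 0.47; the study is underpowered (power < 0.80)

Power calculation (two-sample t-test, normal approximation):
z_β = d · √(n/2) - z_{α/2}
z_β = 0.3 · √(105/2) - 2.241
z_β = 0.3 · 7.246 - 2.241
z_β = -0.068

Power = Φ(z_β) = Φ(-0.068) ≈ 0.473

Effect size d = 0.3 is small by Cohen's convention (0.2/0.5/0.8).

Threshold: power ≥ 0.80 is conventionally adequate.
Power ≈ 0.47 → the study is underpowered (power < 0.80).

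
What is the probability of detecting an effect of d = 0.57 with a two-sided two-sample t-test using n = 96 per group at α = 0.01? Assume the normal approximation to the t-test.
Power ≈ 0.92

Power calculation (two-sample t-test, normal approximation):
z_β = d · √(n/2) - z_{α/2}
z_β = 0.57 · √(96/2) - 2.576
z_β = 0.57 · 6.928 - 2.576
z_β = 1.373

Power = Φ(z_β) = Φ(1.373) ≈ 0.915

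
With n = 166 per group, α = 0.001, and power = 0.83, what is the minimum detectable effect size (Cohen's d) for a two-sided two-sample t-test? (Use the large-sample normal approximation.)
d ≈ 0.47

Minimum detectable effect (two-sample t-test, normal approximation):
d = (z_{α/2} + z_β) / √(n/2)
d = (3.291 + 0.954) / √(166/2)
d = 4.245 / 9.110
d ≈ 0.47

By Cohen's convention (0.2 small / 0.5 medium / 0.8 large): small effect.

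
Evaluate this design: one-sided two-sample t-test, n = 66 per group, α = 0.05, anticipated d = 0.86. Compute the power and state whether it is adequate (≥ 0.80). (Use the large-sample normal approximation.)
Power ≈ 1.00; the study is adequately powered (power ≥ 0.80)

Power calculation (two-sample t-test, normal approximation):
z_β = d · √(n/2) - z_α
z_β = 0.86 · √(66/2) - 1.645
z_β = 0.86 · 5.745 - 1.645
z_β = 3.295

Power = Φ(z_β) = Φ(3.295) ≈ 1.000

Effect size d = 0.86 is large by Cohen's convention (0.2/0.5/0.8).

Threshold: power ≥ 0.80 is conventionally adequate.
Power ≈ 1.00 → the study is adequately powered (power ≥ 0.80).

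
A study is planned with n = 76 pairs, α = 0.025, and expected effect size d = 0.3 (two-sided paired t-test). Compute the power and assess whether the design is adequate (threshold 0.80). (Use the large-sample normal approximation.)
Power ≈ 0.65; the study is underpowered (power < 0.80)

Power calculation (paired t-test, normal approximation):
z_β = d · √n - z_{α/2}
z_β = 0.3 · √76 - 2.241
z_β = 0.3 · 8.718 - 2.241
z_β = 0.374

Power = Φ(z_β) = Φ(0.374) ≈ 0.646

Effect size d = 0.3 is small by Cohen's convention (0.2/0.5/0.8).

Threshold: power ≥ 0.80 is conventionally adequate.
Power ≈ 0.65 → the study is underpowered (power < 0.80).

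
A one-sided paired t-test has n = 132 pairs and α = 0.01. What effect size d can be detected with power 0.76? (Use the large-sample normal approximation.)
d ≈ 0.26

Minimum detectable effect (paired t-test, normal approximation):
d = (z_α + z_β) / √n
d = (2.326 + 0.706) / √132
d = 3.033 / 11.489
d ≈ 0.26

By Cohen's convention (0.2 small / 0.5 medium / 0.8 large): small effect.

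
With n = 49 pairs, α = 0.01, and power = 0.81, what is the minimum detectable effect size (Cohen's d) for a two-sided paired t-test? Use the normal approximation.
d ≈ 0.49

Minimum detectable effect (paired t-test, normal approximation):
d = (z_{α/2} + z_β) / √n
d = (2.576 + 0.878) / √49
d = 3.454 / 7.000
d ≈ 0.49

By Cohen's convention (0.2 small / 0.5 medium / 0.8 large): small effect.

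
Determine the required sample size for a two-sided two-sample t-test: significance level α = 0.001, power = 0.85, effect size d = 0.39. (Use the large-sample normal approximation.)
n = 247 per group

Sample size formula (two-sample t-test, normal approximation):
n = 2 · ((z_{α/2} + z_β) / d)²

z_{α/2} = 3.291 (for α = 0.001, two-sided)
z_β = 1.036 (for power = 0.85)
d = 0.39

n = 2 · ((3.291 + 1.036) / 0.39)²
n = 2 · (11.095)²
n ≈ 246.20
Round up to the next whole number: n = 247 per group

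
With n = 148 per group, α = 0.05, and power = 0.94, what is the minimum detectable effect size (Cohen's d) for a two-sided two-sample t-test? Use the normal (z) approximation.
d ≈ 0.41

Minimum detectable effect (two-sample t-test, normal approximation):
d = (z_{α/2} + z_β) / √(n/2)
d = (1.960 + 1.555) / √(148/2)
d = 3.515 / 8.602
d ≈ 0.41

By Cohen's convention (0.2 small / 0.5 medium / 0.8 large): small effect.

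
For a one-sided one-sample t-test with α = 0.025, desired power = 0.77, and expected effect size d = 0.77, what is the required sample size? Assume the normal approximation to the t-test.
n = 13

Sample size formula (one-sample t-test, normal approximation):
n = ((z_α + z_β) / d)²

z_α = 1.960 (for α = 0.025, one-sided)
z_β = 0.739 (for power = 0.77)
d = 0.77

n = ((1.960 + 0.739) / 0.77)²
n = (3.505)²
n ≈ 12.29
Round up to the next whole number: n = 13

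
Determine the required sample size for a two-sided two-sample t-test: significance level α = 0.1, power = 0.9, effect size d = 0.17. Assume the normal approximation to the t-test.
n = 593 per group

Sample size formula (two-sample t-test, normal approximation):
n = 2 · ((z_{α/2} + z_β) / d)²

z_{α/2} = 1.645 (for α = 0.1, two-sided)
z_β = 1.282 (for power = 0.9)
d = 0.17

n = 2 · ((1.645 + 1.282) / 0.17)²
n = 2 · (17.218)²
n ≈ 592.92
Round up to the next whole number: n = 593 per group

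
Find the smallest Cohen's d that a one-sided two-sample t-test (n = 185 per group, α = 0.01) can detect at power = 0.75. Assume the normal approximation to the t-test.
d ≈ 0.31

Minimum detectable effect (two-sample t-test, normal approximation):
d = (z_α + z_β) / √(n/2)
d = (2.326 + 0.674) / √(185/2)
d = 3.001 / 9.618
d ≈ 0.31

By Cohen's convention (0.2 small / 0.5 medium / 0.8 large): small effect.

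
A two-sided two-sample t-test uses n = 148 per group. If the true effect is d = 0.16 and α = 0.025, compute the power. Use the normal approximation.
Power ≈ 0.19

Power calculation (two-sample t-test, normal approximation):
z_β = d · √(n/2) - z_{α/2}
z_β = 0.16 · √(148/2) - 2.241
z_β = 0.16 · 8.602 - 2.241
z_β = -0.865

Power = Φ(z_β) = Φ(-0.865) ≈ 0.194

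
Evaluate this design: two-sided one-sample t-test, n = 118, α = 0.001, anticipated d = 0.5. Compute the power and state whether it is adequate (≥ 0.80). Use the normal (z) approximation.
Power ≈ 0.98; the study is adequately powered (power ≥ 0.80)

Power calculation (one-sample t-test, normal approximation):
z_β = d · √n - z_{α/2}
z_β = 0.5 · √118 - 3.291
z_β = 0.5 · 10.863 - 3.291
z_β = 2.141

Power = Φ(z_β) = Φ(2.141) ≈ 0.984

Effect size d = 0.5 is medium by Cohen's convention (0.2/0.5/0.8).

Threshold: power ≥ 0.80 is conventionally adequate.
Power ≈ 0.98 → the study is adequately powered (power ≥ 0.80).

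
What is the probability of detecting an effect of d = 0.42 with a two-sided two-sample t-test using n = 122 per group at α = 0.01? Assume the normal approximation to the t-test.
Power ≈ 0.76

Power calculation (two-sample t-test, normal approximation):
z_β = d · √(n/2) - z_{α/2}
z_β = 0.42 · √(122/2) - 2.576
z_β = 0.42 · 7.810 - 2.576
z_β = 0.704

Power = Φ(z_β) = Φ(0.704) ≈ 0.759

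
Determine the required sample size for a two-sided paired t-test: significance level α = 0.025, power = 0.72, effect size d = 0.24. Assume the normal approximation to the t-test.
n = 139 pairs

Sample size formula (paired t-test, normal approximation):
n = ((z_{α/2} + z_β) / d)²

z_{α/2} = 2.241 (for α = 0.025, two-sided)
z_β = 0.583 (for power = 0.72)
d = 0.24

n = ((2.241 + 0.583) / 0.24)²
n = (11.767)²
n ≈ 138.46
Round up to the next whole number: n = 139 pairs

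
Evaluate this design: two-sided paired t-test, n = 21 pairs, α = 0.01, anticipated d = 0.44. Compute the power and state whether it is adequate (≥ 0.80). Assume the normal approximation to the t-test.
Power ≈ 0.29; the study is underpowered (power < 0.80)

Power calculation (paired t-test, normal approximation):
z_β = d · √n - z_{α/2}
z_β = 0.44 · √21 - 2.576
z_β = 0.44 · 4.583 - 2.576
z_β = -0.559

Power = Φ(z_β) = Φ(-0.559) ≈ 0.288

Effect size d = 0.44 is small by Cohen's convention (0.2/0.5/0.8).

Threshold: power ≥ 0.80 is conventionally adequate.
Power ≈ 0.29 → the study is underpowered (power < 0.80).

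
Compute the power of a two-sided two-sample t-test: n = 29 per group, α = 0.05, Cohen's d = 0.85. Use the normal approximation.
Power ≈ 0.90

Power calculation (two-sample t-test, normal approximation):
z_β = d · √(n/2) - z_{α/2}
z_β = 0.85 · √(29/2) - 1.960
z_β = 0.85 · 3.808 - 1.960
z_β = 1.277

Power = Φ(z_β) = Φ(1.277) ≈ 0.899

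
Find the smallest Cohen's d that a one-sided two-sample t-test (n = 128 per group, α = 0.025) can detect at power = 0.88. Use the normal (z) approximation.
d ≈ 0.39

Minimum detectable effect (two-sample t-test, normal approximation):
d = (z_α + z_β) / √(n/2)
d = (1.960 + 1.175) / √(128/2)
d = 3.135 / 8.000
d ≈ 0.39

By Cohen's convention (0.2 small / 0.5 medium / 0.8 large): small effect.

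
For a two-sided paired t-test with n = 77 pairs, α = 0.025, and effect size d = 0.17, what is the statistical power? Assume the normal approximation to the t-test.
Power ≈ 0.23

Power calculation (paired t-test, normal approximation):
z_β = d · √n - z_{α/2}
z_β = 0.17 · √77 - 2.241
z_β = 0.17 · 8.775 - 2.241
z_β = -0.750

Power = Φ(z_β) = Φ(-0.750) ≈ 0.227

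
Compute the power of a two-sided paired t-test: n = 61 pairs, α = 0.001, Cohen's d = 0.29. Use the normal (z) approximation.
Power ≈ 0.15

Power calculation (paired t-test, normal approximation):
z_β = d · √n - z_{α/2}
z_β = 0.29 · √61 - 3.291
z_β = 0.29 · 7.810 - 3.291
z_β = -1.026

Power = Φ(z_β) = Φ(-1.026) ≈ 0.153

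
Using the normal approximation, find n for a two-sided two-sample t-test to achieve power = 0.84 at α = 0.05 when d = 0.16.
n = 682 per group

Sample size formula (two-sample t-test, normal approximation):
n = 2 · ((z_{α/2} + z_β) / d)²

z_{α/2} = 1.960 (for α = 0.05, two-sided)
z_β = 0.994 (for power = 0.84)
d = 0.16

n = 2 · ((1.960 + 0.994) / 0.16)²
n = 2 · (18.463)²
n ≈ 681.76
Round up to the next whole number: n = 682 per group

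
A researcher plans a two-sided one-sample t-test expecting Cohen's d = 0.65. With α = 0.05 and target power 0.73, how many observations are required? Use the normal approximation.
n = 16

Sample size formula (one-sample t-test, normal approximation):
n = ((z_{α/2} + z_β) / d)²

z_{α/2} = 1.960 (for α = 0.05, two-sided)
z_β = 0.613 (for power = 0.73)
d = 0.65

n = ((1.960 + 0.613) / 0.65)²
n = (3.958)²
n ≈ 15.67
Round up to the next whole number: n = 16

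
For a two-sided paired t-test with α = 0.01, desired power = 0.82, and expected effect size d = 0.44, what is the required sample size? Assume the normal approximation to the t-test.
n = 63 pairs

Sample size formula (paired t-test, normal approximation):
n = ((z_{α/2} + z_β) / d)²

z_{α/2} = 2.576 (for α = 0.01, two-sided)
z_β = 0.915 (for power = 0.82)
d = 0.44

n = ((2.576 + 0.915) / 0.44)²
n = (7.934)²
n ≈ 62.95
Round up to the next whole number: n = 63 pairs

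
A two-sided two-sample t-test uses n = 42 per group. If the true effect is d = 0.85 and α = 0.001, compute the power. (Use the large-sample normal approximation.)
Power ≈ 0.73

Power calculation (two-sample t-test, normal approximation):
z_β = d · √(n/2) - z_{α/2}
z_β = 0.85 · √(42/2) - 3.291
z_β = 0.85 · 4.583 - 3.291
z_β = 0.605

Power = Φ(z_β) = Φ(0.605) ≈ 0.727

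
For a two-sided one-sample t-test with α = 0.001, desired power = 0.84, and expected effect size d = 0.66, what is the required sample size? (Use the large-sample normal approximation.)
n = 43

Sample size formula (one-sample t-test, normal approximation):
n = ((z_{α/2} + z_β) / d)²

z_{α/2} = 3.291 (for α = 0.001, two-sided)
z_β = 0.994 (for power = 0.84)
d = 0.66

n = ((3.291 + 0.994) / 0.66)²
n = (6.492)²
n ≈ 42.15
Round up to the next whole number: n = 43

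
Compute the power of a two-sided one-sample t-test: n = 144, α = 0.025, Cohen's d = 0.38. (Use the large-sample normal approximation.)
Power ≈ 0.99

Power calculation (one-sample t-test, normal approximation):
z_β = d · √n - z_{α/2}
z_β = 0.38 · √144 - 2.241
z_β = 0.38 · 12.000 - 2.241
z_β = 2.319

Power = Φ(z_β) = Φ(2.319) ≈ 0.990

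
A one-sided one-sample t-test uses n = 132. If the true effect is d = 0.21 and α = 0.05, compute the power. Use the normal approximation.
Power ≈ 0.78

Power calculation (one-sample t-test, normal approximation):
z_β = d · √n - z_α
z_β = 0.21 · √132 - 1.645
z_β = 0.21 · 11.489 - 1.645
z_β = 0.768

Power = Φ(z_β) = Φ(0.768) ≈ 0.779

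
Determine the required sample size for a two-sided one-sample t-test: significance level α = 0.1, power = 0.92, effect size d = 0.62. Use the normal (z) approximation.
n = 25

Sample size formula (one-sample t-test, normal approximation):
n = ((z_{α/2} + z_β) / d)²

z_{α/2} = 1.645 (for α = 0.1, two-sided)
z_β = 1.405 (for power = 0.92)
d = 0.62

n = ((1.645 + 1.405) / 0.62)²
n = (4.919)²
n ≈ 24.20
Round up to the next whole number: n = 25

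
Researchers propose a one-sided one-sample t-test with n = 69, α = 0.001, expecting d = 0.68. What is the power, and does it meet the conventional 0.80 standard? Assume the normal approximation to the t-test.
Power ≈ 0.99; the study is adequately powered (power ≥ 0.80)

Power calculation (one-sample t-test, normal approximation):
z_β = d · √n - z_α
z_β = 0.68 · √69 - 3.090
z_β = 0.68 · 8.307 - 3.090
z_β = 2.558

Power = Φ(z_β) = Φ(2.558) ≈ 0.995

Effect size d = 0.68 is medium by Cohen's convention (0.2/0.5/0.8).

Threshold: power ≥ 0.80 is conventionally adequate.
Power ≈ 0.99 → the study is adequately powered (power ≥ 0.80).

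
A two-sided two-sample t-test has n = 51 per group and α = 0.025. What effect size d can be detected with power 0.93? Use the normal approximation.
d ≈ 0.74

Minimum detectable effect (two-sample t-test, normal approximation):
d = (z_{α/2} + z_β) / √(n/2)
d = (2.241 + 1.476) / √(51/2)
d = 3.717 / 5.050
d ≈ 0.74

By Cohen's convention (0.2 small / 0.5 medium / 0.8 large): medium effect.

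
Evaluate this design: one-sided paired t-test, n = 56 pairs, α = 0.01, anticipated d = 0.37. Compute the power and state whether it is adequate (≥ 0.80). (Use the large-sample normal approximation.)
Power ≈ 0.67; the study is underpowered (power < 0.80)

Power calculation (paired t-test, normal approximation):
z_β = d · √n - z_α
z_β = 0.37 · √56 - 2.326
z_β = 0.37 · 7.483 - 2.326
z_β = 0.442

Power = Φ(z_β) = Φ(0.442) ≈ 0.671

Effect size d = 0.37 is small by Cohen's convention (0.2/0.5/0.8).

Threshold: power ≥ 0.80 is conventionally adequate.
Power ≈ 0.67 → the study is underpowered (power < 0.80).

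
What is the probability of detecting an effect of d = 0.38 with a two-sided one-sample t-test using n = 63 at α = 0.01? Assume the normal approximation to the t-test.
Power ≈ 0.67

Power calculation (one-sample t-test, normal approximation):
z_β = d · √n - z_{α/2}
z_β = 0.38 · √63 - 2.576
z_β = 0.38 · 7.937 - 2.576
z_β = 0.440

Power = Φ(z_β) = Φ(0.440) ≈ 0.670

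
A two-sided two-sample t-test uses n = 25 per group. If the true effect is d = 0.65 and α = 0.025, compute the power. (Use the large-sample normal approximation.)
Power ≈ 0.52

Power calculation (two-sample t-test, normal approximation):
z_β = d · √(n/2) - z_{α/2}
z_β = 0.65 · √(25/2) - 2.241
z_β = 0.65 · 3.536 - 2.241
z_β = 0.057

Power = Φ(z_β) = Φ(0.057) ≈ 0.523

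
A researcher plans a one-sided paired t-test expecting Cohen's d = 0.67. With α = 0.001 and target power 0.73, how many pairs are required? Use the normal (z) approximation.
n = 31 pairs

Sample size formula (paired t-test, normal approximation):
n = ((z_α + z_β) / d)²

z_α = 3.090 (for α = 0.001, one-sided)
z_β = 0.613 (for power = 0.73)
d = 0.67

n = ((3.090 + 0.613) / 0.67)²
n = (5.527)²
n ≈ 30.55
Round up to the next whole number: n = 31 pairs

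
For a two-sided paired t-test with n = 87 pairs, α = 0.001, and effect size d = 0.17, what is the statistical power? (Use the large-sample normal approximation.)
Power ≈ 0.04

Power calculation (paired t-test, normal approximation):
z_β = d · √n - z_{α/2}
z_β = 0.17 · √87 - 3.291
z_β = 0.17 · 9.327 - 3.291
z_β = -1.705

Power = Φ(z_β) = Φ(-1.705) ≈ 0.044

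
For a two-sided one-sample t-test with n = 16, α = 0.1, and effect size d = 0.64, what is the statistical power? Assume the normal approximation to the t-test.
Power ≈ 0.82

Power calculation (one-sample t-test, normal approximation):
z_β = d · √n - z_{α/2}
z_β = 0.64 · √16 - 1.645
z_β = 0.64 · 4.000 - 1.645
z_β = 0.915

Power = Φ(z_β) = Φ(0.915) ≈ 0.820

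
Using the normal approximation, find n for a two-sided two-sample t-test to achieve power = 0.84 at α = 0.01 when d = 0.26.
n = 378 per group

Sample size formula (two-sample t-test, normal approximation):
n = 2 · ((z_{α/2} + z_β) / d)²

z_{α/2} = 2.576 (for α = 0.01, two-sided)
z_β = 0.994 (for power = 0.84)
d = 0.26

n = 2 · ((2.576 + 0.994) / 0.26)²
n = 2 · (13.731)²
n ≈ 377.08
Round up to the next whole number: n = 378 per group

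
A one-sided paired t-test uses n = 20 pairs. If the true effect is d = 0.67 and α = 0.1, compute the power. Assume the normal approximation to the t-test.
Power ≈ 0.96

Power calculation (paired t-test, normal approximation):
z_β = d · √n - z_α
z_β = 0.67 · √20 - 1.282
z_β = 0.67 · 4.472 - 1.282
z_β = 1.715

Power = Φ(z_β) = Φ(1.715) ≈ 0.957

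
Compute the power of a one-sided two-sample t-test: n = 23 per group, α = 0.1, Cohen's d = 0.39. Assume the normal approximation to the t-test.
Power ≈ 0.52

Power calculation (two-sample t-test, normal approximation):
z_β = d · √(n/2) - z_α
z_β = 0.39 · √(23/2) - 1.282
z_β = 0.39 · 3.391 - 1.282
z_β = 0.041

Power = Φ(z_β) = Φ(0.041) ≈ 0.516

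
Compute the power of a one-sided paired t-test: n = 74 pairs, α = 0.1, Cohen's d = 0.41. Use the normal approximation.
Power ≈ 0.99

Power calculation (paired t-test, normal approximation):
z_β = d · √n - z_α
z_β = 0.41 · √74 - 1.282
z_β = 0.41 · 8.602 - 1.282
z_β = 2.245

Power = Φ(z_β) = Φ(2.245) ≈ 0.988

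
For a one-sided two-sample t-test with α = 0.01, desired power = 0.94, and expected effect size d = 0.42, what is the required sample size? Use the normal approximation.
n = 171 per group

Sample size formula (two-sample t-test, normal approximation):
n = 2 · ((z_α + z_β) / d)²

z_α = 2.326 (for α = 0.01, one-sided)
z_β = 1.555 (for power = 0.94)
d = 0.42

n = 2 · ((2.326 + 1.555) / 0.42)²
n = 2 · (9.240)²
n ≈ 170.76
Round up to the next whole number: n = 171 per group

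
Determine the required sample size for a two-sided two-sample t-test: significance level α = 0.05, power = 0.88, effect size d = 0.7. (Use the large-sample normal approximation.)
n = 41 per group

Sample size formula (two-sample t-test, normal approximation):
n = 2 · ((z_{α/2} + z_β) / d)²

z_{α/2} = 1.960 (for α = 0.05, two-sided)
z_β = 1.175 (for power = 0.88)
d = 0.7

n = 2 · ((1.960 + 1.175) / 0.7)²
n = 2 · (4.479)²
n ≈ 40.12
Round up to the next whole number: n = 41 per group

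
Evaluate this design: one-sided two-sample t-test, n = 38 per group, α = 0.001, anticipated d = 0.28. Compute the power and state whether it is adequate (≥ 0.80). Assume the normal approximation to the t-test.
Power ≈ 0.03; the study is underpowered (power < 0.80)

Power calculation (two-sample t-test, normal approximation):
z_β = d · √(n/2) - z_α
z_β = 0.28 · √(38/2) - 3.090
z_β = 0.28 · 4.359 - 3.090
z_β = -1.870

Power = Φ(z_β) = Φ(-1.870) ≈ 0.031

Effect size d = 0.28 is small by Cohen's convention (0.2/0.5/0.8).

Threshold: power ≥ 0.80 is conventionally adequate.
Power ≈ 0.03 → the study is underpowered (power < 0.80).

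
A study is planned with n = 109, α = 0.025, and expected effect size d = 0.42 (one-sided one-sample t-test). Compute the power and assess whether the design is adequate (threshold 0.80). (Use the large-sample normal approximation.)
Power ≈ 0.99; the study is adequately powered (power ≥ 0.80)

Power calculation (one-sample t-test, normal approximation):
z_β = d · √n - z_α
z_β = 0.42 · √109 - 1.960
z_β = 0.42 · 10.440 - 1.960
z_β = 2.425

Power = Φ(z_β) = Φ(2.425) ≈ 0.992

Effect size d = 0.42 is small by Cohen's convention (0.2/0.5/0.8).

Threshold: power ≥ 0.80 is conventionally adequate.
Power ≈ 0.99 → the study is adequately powered (power ≥ 0.80).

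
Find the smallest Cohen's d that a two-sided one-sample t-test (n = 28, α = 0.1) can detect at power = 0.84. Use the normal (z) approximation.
d ≈ 0.50

Minimum detectable effect (one-sample t-test, normal approximation):
d = (z_{α/2} + z_β) / √n
d = (1.645 + 0.994) / √28
d = 2.639 / 5.292
d ≈ 0.50

By Cohen's convention (0.2 small / 0.5 medium / 0.8 large): medium effect.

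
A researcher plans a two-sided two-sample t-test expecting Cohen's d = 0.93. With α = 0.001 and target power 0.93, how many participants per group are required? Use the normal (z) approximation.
n = 53 per group

Sample size formula (two-sample t-test, normal approximation):
n = 2 · ((z_{α/2} + z_β) / d)²

z_{α/2} = 3.291 (for α = 0.001, two-sided)
z_β = 1.476 (for power = 0.93)
d = 0.93

n = 2 · ((3.291 + 1.476) / 0.93)²
n = 2 · (5.126)²
n ≈ 52.55
Round up to the next whole number: n = 53 per group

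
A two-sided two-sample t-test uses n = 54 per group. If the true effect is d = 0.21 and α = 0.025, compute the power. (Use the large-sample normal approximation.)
Power ≈ 0.13

Power calculation (two-sample t-test, normal approximation):
z_β = d · √(n/2) - z_{α/2}
z_β = 0.21 · √(54/2) - 2.241
z_β = 0.21 · 5.196 - 2.241
z_β = -1.150

Power = Φ(z_β) = Φ(-1.150) ≈ 0.125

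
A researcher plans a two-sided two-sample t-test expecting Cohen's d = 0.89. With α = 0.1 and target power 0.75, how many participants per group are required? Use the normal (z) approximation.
n = 14 per group

Sample size formula (two-sample t-test, normal approximation):
n = 2 · ((z_{α/2} + z_β) / d)²

z_{α/2} = 1.645 (for α = 0.1, two-sided)
z_β = 0.674 (for power = 0.75)
d = 0.89

n = 2 · ((1.645 + 0.674) / 0.89)²
n = 2 · (2.606)²
n ≈ 13.58
Round up to the next whole number: n = 14 per group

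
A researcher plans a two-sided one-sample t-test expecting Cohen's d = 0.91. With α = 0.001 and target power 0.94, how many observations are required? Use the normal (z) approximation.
n = 29

Sample size formula (one-sample t-test, normal approximation):
n = ((z_{α/2} + z_β) / d)²

z_{α/2} = 3.291 (for α = 0.001, two-sided)
z_β = 1.555 (for power = 0.94)
d = 0.91

n = ((3.291 + 1.555) / 0.91)²
n = (5.325)²
n ≈ 28.36
Round up to the next whole number: n = 29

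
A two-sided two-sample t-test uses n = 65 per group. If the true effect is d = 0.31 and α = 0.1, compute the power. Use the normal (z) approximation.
Power ≈ 0.55

Power calculation (two-sample t-test, normal approximation):
z_β = d · √(n/2) - z_{α/2}
z_β = 0.31 · √(65/2) - 1.645
z_β = 0.31 · 5.701 - 1.645
z_β = 0.122

Power = Φ(z_β) = Φ(0.122) ≈ 0.549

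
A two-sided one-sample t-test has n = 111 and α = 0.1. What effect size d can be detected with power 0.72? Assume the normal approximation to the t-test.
d ≈ 0.21

Minimum detectable effect (one-sample t-test, normal approximation):
d = (z_{α/2} + z_β) / √n
d = (1.645 + 0.583) / √111
d = 2.228 / 10.536
d ≈ 0.21

By Cohen's convention (0.2 small / 0.5 medium / 0.8 large): small effect.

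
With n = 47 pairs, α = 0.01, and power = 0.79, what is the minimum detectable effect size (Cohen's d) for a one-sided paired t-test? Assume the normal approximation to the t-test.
d ≈ 0.46

Minimum detectable effect (paired t-test, normal approximation):
d = (z_α + z_β) / √n
d = (2.326 + 0.806) / √47
d = 3.133 / 6.856
d ≈ 0.46

By Cohen's convention (0.2 small / 0.5 medium / 0.8 large): small effect.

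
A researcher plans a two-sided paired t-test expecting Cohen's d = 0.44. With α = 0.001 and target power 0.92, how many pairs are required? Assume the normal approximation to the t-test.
n = 114 pairs

Sample size formula (paired t-test, normal approximation):
n = ((z_{α/2} + z_β) / d)²

z_{α/2} = 3.291 (for α = 0.001, two-sided)
z_β = 1.405 (for power = 0.92)
d = 0.44

n = ((3.291 + 1.405) / 0.44)²
n = (10.673)²
n ≈ 113.91
Round up to the next whole number: n = 114 pairs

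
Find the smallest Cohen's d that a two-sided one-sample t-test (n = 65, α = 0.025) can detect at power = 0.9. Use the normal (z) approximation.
d ≈ 0.44

Minimum detectable effect (one-sample t-test, normal approximation):
d = (z_{α/2} + z_β) / √n
d = (2.241 + 1.282) / √65
d = 3.523 / 8.062
d ≈ 0.44

By Cohen's convention (0.2 small / 0.5 medium / 0.8 large): small effect.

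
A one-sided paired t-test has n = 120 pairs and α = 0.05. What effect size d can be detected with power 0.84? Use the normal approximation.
d ≈ 0.24

Minimum detectable effect (paired t-test, normal approximation):
d = (z_α + z_β) / √n
d = (1.645 + 0.994) / √120
d = 2.639 / 10.954
d ≈ 0.24

By Cohen's convention (0.2 small / 0.5 medium / 0.8 large): small effect.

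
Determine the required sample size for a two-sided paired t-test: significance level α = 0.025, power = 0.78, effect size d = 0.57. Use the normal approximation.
n = 28 pairs

Sample size formula (paired t-test, normal approximation):
n = ((z_{α/2} + z_β) / d)²

z_{α/2} = 2.241 (for α = 0.025, two-sided)
z_β = 0.772 (for power = 0.78)
d = 0.57

n = ((2.241 + 0.772) / 0.57)²
n = (5.286)²
n ≈ 27.94
Round up to the next whole number: n = 28 pairs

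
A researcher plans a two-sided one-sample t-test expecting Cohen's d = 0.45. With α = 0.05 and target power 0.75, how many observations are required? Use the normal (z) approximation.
n = 35

Sample size formula (one-sample t-test, normal approximation):
n = ((z_{α/2} + z_β) / d)²

z_{α/2} = 1.960 (for α = 0.05, two-sided)
z_β = 0.674 (for power = 0.75)
d = 0.45

n = ((1.960 + 0.674) / 0.45)²
n = (5.853)²
n ≈ 34.26
Round up to the next whole number: n = 35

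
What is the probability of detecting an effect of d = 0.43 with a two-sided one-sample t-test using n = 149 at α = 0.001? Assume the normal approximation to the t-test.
Power ≈ 0.97

Power calculation (one-sample t-test, normal approximation):
z_β = d · √n - z_{α/2}
z_β = 0.43 · √149 - 3.291
z_β = 0.43 · 12.207 - 3.291
z_β = 1.958

Power = Φ(z_β) = Φ(1.958) ≈ 0.975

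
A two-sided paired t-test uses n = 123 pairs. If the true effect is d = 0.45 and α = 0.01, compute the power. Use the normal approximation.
Power ≈ 0.99

Power calculation (paired t-test, normal approximation):
z_β = d · √n - z_{α/2}
z_β = 0.45 · √123 - 2.576
z_β = 0.45 · 11.091 - 2.576
z_β = 2.415

Power = Φ(z_β) = Φ(2.415) ≈ 0.992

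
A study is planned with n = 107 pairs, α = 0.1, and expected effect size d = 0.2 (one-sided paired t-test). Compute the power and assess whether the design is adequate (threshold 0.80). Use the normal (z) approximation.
Power ≈ 0.78; the study is underpowered (power < 0.80)

Power calculation (paired t-test, normal approximation):
z_β = d · √n - z_α
z_β = 0.2 · √107 - 1.282
z_β = 0.2 · 10.344 - 1.282
z_β = 0.787

Power = Φ(z_β) = Φ(0.787) ≈ 0.784

Effect size d = 0.2 is small by Cohen's convention (0.2/0.5/0.8).

Threshold: power ≥ 0.80 is conventionally adequate.
Power ≈ 0.78 → the study is underpowered (power < 0.80).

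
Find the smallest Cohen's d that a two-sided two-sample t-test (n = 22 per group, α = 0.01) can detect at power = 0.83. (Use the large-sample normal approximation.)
d ≈ 1.06

Minimum detectable effect (two-sample t-test, normal approximation):
d = (z_{α/2} + z_β) / √(n/2)
d = (2.576 + 0.954) / √(22/2)
d = 3.530 / 3.317
d ≈ 1.06

By Cohen's convention (0.2 small / 0.5 medium / 0.8 large): large effect.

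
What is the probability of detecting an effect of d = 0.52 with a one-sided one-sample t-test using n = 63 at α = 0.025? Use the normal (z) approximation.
Power ≈ 0.98

Power calculation (one-sample t-test, normal approximation):
z_β = d · √n - z_α
z_β = 0.52 · √63 - 1.960
z_β = 0.52 · 7.937 - 1.960
z_β = 2.167

Power = Φ(z_β) = Φ(2.167) ≈ 0.985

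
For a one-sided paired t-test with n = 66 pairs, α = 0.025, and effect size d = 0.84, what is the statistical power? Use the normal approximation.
Power ≈ 1.00

Power calculation (paired t-test, normal approximation):
z_β = d · √n - z_α
z_β = 0.84 · √66 - 1.960
z_β = 0.84 · 8.124 - 1.960
z_β = 4.864

Power = Φ(z_β) = Φ(4.864) ≈ 1.000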